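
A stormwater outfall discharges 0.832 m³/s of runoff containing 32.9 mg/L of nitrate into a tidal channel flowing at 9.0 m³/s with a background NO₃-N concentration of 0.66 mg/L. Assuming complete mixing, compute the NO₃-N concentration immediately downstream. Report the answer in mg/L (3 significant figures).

Conservation of mass across the mixing zone: C = (0.832·32.9 + 9·0.66) / (0.832 + 9) = 33.31/9.832 = 3.388 mg/L.

3.39 mg/L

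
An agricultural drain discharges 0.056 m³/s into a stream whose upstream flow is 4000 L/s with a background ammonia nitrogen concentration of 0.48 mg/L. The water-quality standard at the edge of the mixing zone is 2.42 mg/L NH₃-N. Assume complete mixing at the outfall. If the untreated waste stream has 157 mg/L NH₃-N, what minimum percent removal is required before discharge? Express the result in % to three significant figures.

10.2 %

4000 L/s = 4 m³/s.
Mass balance: 2.42·4.056 = 0.056·Cₑ + 4·0.48.
Cₑ = (9.816 − 1.92) / 0.056 = 141 mg/L.
Required removal = 1 − 141/157 = 10.2 %.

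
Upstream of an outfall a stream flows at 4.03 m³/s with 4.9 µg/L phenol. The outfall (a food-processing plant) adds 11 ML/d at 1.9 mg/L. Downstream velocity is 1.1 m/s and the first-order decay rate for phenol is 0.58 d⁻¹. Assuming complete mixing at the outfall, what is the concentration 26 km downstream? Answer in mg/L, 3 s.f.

0.0537 mg/L

11 ML/d = 0.1273 m³/s.
4.9 µg/L = 0.0049 mg/L.
After complete mixing, C₀ = (0.1273·1.9 + 4.03·0.0049) / 4.157 = 0.06294 mg/L.
Travel time t = 2.6e+04 m / 1.1 m/s = 2.364e+04 s = 0.2736 d.
C = 0.06294·exp(−0.58·0.2736) = 0.06294·0.8533 = 0.0537 mg/L.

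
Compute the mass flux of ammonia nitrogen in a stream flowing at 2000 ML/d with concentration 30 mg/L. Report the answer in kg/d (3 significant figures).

60000 kg/d

2000 ML/d = 23.15 m³/s.
Mass flux = Q·C = 23.15 m³/s × 30 g/m³ = 694.4 g/s.
= 694.4 g/s × 86.4 = 6e+04 kg/d.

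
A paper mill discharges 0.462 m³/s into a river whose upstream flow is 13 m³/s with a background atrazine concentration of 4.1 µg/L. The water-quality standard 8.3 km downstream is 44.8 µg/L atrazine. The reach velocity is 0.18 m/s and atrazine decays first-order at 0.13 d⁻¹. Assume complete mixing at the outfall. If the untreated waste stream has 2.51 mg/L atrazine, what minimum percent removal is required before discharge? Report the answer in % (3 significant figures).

4.1 µg/L = 0.0041 mg/L.
44.8 µg/L = 0.0448 mg/L.
Travel time to the compliance point: t = 8300/0.18 = 4.611e+04 s = 0.5337 d; decay factor exp(−0.13·0.5337) = 0.933.
So the concentration just after mixing may be at most 0.0448/0.933 = 0.04802 mg/L.
Mass balance: 0.04802·13.46 = 0.462·Cₑ + 13·0.0041.
Cₑ = (0.6464 − 0.0533) / 0.462 = 1.284 mg/L.
Required removal = 1 − 1.284/2.51 = 48.85 %.

48.9 %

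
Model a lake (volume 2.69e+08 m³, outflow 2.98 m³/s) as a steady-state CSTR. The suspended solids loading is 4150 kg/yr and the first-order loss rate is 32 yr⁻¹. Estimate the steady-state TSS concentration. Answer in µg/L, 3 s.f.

Outflow Q = 2.98 m³/s × 3.156e+07 s/yr = 9.404e+07 m³/yr.
Steady-state CSTR mass balance: W = Q·C + k·V·C, so C = W/(Q + kV).
Q + kV = 9.404e+07 + 32·2.69e+08 = 8.702e+09 m³/yr.
C = 4150/8.702e+09 = 4.769e-07 kg/m³ = 0.0004769 mg/L = 0.4769 µg/L.

0.477 µg/L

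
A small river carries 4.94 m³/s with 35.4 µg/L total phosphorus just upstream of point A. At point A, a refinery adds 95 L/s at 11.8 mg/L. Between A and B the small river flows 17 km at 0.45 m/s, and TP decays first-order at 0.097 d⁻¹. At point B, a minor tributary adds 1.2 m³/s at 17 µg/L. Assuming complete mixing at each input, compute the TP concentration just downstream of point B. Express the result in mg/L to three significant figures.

35.4 µg/L = 0.0354 mg/L.
95 L/s = 0.095 m³/s.
After input A: C = (4.94·0.0354 + 0.095·11.8) / 5.035 = 0.2574 mg/L.
Over the 17 km reach to input B (t = 3.778e+04 s = 0.4372 d), decay gives C = 0.2574·exp(−0.097·0.4372) = 0.2467 mg/L.
17 µg/L = 0.017 mg/L.
After input B: C = (5.035·0.2467 + 1.2·0.017) / 6.235 = 0.2025 mg/L.

0.202 mg/L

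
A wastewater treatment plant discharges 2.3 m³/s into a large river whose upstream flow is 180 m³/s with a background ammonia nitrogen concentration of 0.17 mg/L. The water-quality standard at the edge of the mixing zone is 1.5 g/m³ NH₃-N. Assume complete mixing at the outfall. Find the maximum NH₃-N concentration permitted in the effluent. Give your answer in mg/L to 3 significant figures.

Mass balance: 1.5·182.3 = 2.3·Cₑ + 180·0.17.
Cₑ = (273.5 − 30.6) / 2.3 = 105.6 mg/L.

106 mg/L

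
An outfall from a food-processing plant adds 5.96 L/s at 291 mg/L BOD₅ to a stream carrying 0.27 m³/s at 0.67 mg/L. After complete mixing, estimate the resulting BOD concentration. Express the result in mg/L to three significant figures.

6.94 mg/L

5.96 L/s = 0.00596 m³/s.
By mass balance at complete mixing, C = (0.00596·291 + 0.27·0.67) / (0.00596 + 0.27) = 1.915/0.276 = 6.94 mg/L.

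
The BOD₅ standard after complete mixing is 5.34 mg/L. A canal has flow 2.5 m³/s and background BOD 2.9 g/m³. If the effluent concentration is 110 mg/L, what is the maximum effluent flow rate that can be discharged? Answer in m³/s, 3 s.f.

Mass balance at complete mixing: C_std·(Q_w + Q_r) = Q_w·C_e + Q_r·C_b.
Rearranging, Q_w = Q_r·(C_std − C_b)/(C_e − C_std) = 2.5·(5.34 − 2.9) / (110 − 5.34) = 0.05828 m³/s.

0.0583 m³/s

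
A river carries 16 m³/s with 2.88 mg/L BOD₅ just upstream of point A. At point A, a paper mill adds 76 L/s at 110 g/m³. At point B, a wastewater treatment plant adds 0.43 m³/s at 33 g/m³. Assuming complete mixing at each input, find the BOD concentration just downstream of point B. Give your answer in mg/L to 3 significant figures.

4.16 mg/L

76 L/s = 0.076 m³/s.
After input A: C = (16·2.88 + 0.076·110) / 16.08 = 3.386 mg/L.
After input B: C = (16.08·3.386 + 0.43·33) / 16.51 = 4.158 mg/L.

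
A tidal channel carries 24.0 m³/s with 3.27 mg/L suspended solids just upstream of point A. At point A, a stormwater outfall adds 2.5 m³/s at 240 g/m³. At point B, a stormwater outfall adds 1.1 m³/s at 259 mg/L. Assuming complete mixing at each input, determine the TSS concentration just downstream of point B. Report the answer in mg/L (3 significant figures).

After input A: C = (24·3.27 + 2.5·240) / 26.5 = 25.6 mg/L.
After input B: C = (26.5·25.6 + 1.1·259) / 27.6 = 34.91 mg/L.

34.9 mg/L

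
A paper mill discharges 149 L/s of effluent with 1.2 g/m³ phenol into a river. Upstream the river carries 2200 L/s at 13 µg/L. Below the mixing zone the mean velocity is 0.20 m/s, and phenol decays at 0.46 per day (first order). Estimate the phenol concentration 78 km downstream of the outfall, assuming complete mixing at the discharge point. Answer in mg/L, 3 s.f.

0.0111 mg/L

149 L/s = 0.149 m³/s.
2200 L/s = 2.2 m³/s.
13 µg/L = 0.013 mg/L.
After complete mixing, C₀ = (0.149·1.2 + 2.2·0.013) / 2.349 = 0.08829 mg/L.
Travel time t = 7.8e+04 m / 0.20 m/s = 3.9e+05 s = 4.514 d.
C = 0.08829·exp(−0.46·4.514) = 0.08829·0.1254 = 0.01107 mg/L.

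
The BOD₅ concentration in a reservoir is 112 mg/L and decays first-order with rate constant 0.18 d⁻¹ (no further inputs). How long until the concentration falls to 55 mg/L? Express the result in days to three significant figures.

3.95 d

t = ln(C₀/C)/k = ln(112/55)/0.18 = 0.7112/0.18 = 3.951 d.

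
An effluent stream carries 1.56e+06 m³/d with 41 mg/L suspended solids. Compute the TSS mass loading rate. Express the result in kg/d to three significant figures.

64000 kg/d

1.56e+06 m³/d = 18.06 m³/s.
Mass flux = Q·C = 18.06 m³/s × 41 g/m³ = 740.3 g/s.
= 740.3 g/s × 86.4 = 6.396e+04 kg/d.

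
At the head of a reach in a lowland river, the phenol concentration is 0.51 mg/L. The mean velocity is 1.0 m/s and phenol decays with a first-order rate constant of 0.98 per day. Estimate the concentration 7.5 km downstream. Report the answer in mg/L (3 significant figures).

Travel time t = 7.5 km / 1.0 m/s = 7500/1.0 = 7500 s = 0.08681 d.
First-order decay: C = 0.51·exp(−0.98·0.08681) = 0.51·0.9184 = 0.4684 mg/L.

0.468 mg/L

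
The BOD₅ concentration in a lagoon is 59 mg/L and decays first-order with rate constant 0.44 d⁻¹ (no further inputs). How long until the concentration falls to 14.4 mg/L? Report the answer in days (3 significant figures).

t = ln(C₀/C)/k = ln(59/14.4)/0.44 = 1.41/0.44 = 3.205 d.

3.21 d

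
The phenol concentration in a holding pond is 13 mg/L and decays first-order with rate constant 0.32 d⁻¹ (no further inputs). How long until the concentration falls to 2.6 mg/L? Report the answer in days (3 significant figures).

5.03 d

t = ln(C₀/C)/k = ln(13/2.6)/0.32 = 1.609/0.32 = 5.029 d.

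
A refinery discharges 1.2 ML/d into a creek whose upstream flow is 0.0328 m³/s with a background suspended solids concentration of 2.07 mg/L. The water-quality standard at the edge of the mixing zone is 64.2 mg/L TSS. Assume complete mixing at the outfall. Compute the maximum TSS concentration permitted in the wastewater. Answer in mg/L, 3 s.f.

211 mg/L

1.2 ML/d = 0.01389 m³/s.
Mass balance: 64.2·0.04669 = 0.01389·Cₑ + 0.0328·2.07.
Cₑ = (2.997 − 0.0679) / 0.01389 = 210.9 mg/L.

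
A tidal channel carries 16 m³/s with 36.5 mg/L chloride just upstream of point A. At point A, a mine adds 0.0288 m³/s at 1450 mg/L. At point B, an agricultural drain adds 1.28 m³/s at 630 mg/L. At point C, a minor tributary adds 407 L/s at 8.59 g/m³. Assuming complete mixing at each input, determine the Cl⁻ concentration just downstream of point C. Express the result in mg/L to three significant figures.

After input A: C = (16·36.5 + 0.0288·1450) / 16.03 = 39.04 mg/L.
After input B: C = (16.03·39.04 + 1.28·630) / 17.31 = 82.74 mg/L.
407 L/s = 0.407 m³/s.
After input C: C = (17.31·82.74 + 0.407·8.59) / 17.72 = 81.04 mg/L.

81.0 mg/L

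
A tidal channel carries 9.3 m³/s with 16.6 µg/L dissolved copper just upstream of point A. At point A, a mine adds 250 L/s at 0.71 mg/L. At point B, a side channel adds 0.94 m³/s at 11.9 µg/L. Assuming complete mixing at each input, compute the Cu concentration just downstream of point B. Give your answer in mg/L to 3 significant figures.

0.0327 mg/L

16.6 µg/L = 0.0166 mg/L.
250 L/s = 0.25 m³/s.
After input A: C = (9.3·0.0166 + 0.25·0.71) / 9.55 = 0.03475 mg/L.
11.9 µg/L = 0.0119 mg/L.
After input B: C = (9.55·0.03475 + 0.94·0.0119) / 10.49 = 0.0327 mg/L.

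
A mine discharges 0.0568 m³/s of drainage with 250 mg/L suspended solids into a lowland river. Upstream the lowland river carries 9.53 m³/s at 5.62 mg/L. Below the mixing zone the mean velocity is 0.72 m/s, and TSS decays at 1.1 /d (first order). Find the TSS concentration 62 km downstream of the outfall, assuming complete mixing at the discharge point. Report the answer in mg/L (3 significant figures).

After complete mixing, C₀ = (0.0568·250 + 9.53·5.62) / 9.587 = 7.068 mg/L.
Travel time t = 6.2e+04 m / 0.72 m/s = 8.611e+04 s = 0.9967 d.
C = 7.068·exp(−1.1·0.9967) = 7.068·0.3341 = 2.361 mg/L.

2.36 mg/L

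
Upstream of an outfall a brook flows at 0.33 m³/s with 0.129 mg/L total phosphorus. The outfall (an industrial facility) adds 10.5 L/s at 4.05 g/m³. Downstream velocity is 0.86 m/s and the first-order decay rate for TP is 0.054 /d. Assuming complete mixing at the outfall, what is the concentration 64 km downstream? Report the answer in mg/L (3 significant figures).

0.239 mg/L

10.5 L/s = 0.0105 m³/s.
After complete mixing, C₀ = (0.0105·4.05 + 0.33·0.129) / 0.3405 = 0.2499 mg/L.
Travel time t = 6.4e+04 m / 0.86 m/s = 7.442e+04 s = 0.8613 d.
C = 0.2499·exp(−0.054·0.8613) = 0.2499·0.9546 = 0.2386 mg/L.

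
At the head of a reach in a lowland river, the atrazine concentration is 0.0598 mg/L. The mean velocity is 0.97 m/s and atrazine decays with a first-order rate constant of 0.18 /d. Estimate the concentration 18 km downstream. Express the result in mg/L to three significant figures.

Travel time t = 18 km / 0.97 m/s = 1.8e+04/0.97 = 1.856e+04 s = 0.2148 d.
First-order decay: C = 0.0598·exp(−0.18·0.2148) = 0.0598·0.9621 = 0.05753 mg/L.

0.0575 mg/L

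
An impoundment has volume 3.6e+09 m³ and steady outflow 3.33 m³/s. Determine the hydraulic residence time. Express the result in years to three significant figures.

34.3 yr

Q = 3.33 m³/s × 3.156e+07 s/yr = 1.051e+08 m³/yr.
Hydraulic residence time τ = V/Q = 3.6e+09/1.051e+08 = 34.26 yr.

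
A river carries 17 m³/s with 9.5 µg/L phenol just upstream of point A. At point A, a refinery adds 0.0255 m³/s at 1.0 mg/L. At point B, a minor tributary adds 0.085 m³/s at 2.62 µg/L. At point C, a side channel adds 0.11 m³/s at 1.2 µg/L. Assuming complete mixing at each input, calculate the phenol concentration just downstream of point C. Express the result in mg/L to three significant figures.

9.5 µg/L = 0.0095 mg/L.
After input A: C = (17·0.0095 + 0.0255·1) / 17.03 = 0.01098 mg/L.
2.62 µg/L = 0.00262 mg/L.
After input B: C = (17.03·0.01098 + 0.085·0.00262) / 17.11 = 0.01094 mg/L.
1.2 µg/L = 0.0012 mg/L.
After input C: C = (17.11·0.01094 + 0.11·0.0012) / 17.22 = 0.01088 mg/L.

0.0109 mg/L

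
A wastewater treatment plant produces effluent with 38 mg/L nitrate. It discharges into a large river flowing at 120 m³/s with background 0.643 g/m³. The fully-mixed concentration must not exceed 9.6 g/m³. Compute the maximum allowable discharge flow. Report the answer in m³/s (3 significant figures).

37.8 m³/s

Mass balance at complete mixing: C_std·(Q_w + Q_r) = Q_w·C_e + Q_r·C_b.
Rearranging, Q_w = Q_r·(C_std − C_b)/(C_e − C_std) = 120·(9.6 − 0.643) / (38 − 9.6) = 37.85 m³/s.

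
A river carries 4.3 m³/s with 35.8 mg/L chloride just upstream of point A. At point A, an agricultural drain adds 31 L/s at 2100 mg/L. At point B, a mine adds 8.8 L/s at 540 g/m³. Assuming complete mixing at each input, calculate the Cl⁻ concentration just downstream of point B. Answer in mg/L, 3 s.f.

51.6 mg/L

31 L/s = 0.031 m³/s.
After input A: C = (4.3·35.8 + 0.031·2100) / 4.331 = 50.57 mg/L.
8.8 L/s = 0.0088 m³/s.
After input B: C = (4.331·50.57 + 0.0088·540) / 4.34 = 51.57 mg/L.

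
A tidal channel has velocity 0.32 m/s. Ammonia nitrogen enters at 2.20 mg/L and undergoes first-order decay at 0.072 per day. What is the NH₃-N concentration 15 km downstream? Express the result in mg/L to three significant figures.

2.12 mg/L

Travel time t = 15 km / 0.32 m/s = 1.5e+04/0.32 = 4.688e+04 s = 0.5425 d.
First-order decay: C = 2.20·exp(−0.072·0.5425) = 2.20·0.9617 = 2.116 mg/L.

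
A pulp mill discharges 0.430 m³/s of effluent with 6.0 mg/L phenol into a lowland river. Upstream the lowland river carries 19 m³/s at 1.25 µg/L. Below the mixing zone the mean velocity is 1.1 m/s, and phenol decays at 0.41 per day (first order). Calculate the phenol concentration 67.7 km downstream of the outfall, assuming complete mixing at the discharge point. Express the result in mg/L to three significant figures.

0.100 mg/L

1.25 µg/L = 0.00125 mg/L.
After complete mixing, C₀ = (0.43·6 + 19·0.00125) / 19.43 = 0.134 mg/L.
Travel time t = 6.77e+04 m / 1.1 m/s = 6.155e+04 s = 0.7123 d.
C = 0.134·exp(−0.41·0.7123) = 0.134·0.7467 = 0.1001 mg/L.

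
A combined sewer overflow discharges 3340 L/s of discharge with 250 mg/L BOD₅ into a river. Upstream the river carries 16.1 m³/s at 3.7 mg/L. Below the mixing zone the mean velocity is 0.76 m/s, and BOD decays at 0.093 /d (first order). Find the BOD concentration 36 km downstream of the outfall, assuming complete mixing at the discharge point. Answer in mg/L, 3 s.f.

43.7 mg/L

3340 L/s = 3.34 m³/s.
After complete mixing, C₀ = (3.34·250 + 16.1·3.7) / 19.44 = 46.02 mg/L.
Travel time t = 3.6e+04 m / 0.76 m/s = 4.737e+04 s = 0.5482 d.
C = 46.02·exp(−0.093·0.5482) = 46.02·0.9503 = 43.73 mg/L.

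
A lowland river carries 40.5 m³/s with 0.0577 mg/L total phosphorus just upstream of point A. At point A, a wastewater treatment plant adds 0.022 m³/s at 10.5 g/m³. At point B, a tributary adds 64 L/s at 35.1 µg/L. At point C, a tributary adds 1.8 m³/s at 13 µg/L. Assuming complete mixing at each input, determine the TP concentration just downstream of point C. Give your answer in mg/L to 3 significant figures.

0.0612 mg/L

After input A: C = (40.5·0.0577 + 0.022·10.5) / 40.52 = 0.06337 mg/L.
64 L/s = 0.064 m³/s.
35.1 µg/L = 0.0351 mg/L.
After input B: C = (40.52·0.06337 + 0.064·0.0351) / 40.59 = 0.06332 mg/L.
13 µg/L = 0.013 mg/L.
After input C: C = (40.59·0.06332 + 1.8·0.013) / 42.39 = 0.06119 mg/L.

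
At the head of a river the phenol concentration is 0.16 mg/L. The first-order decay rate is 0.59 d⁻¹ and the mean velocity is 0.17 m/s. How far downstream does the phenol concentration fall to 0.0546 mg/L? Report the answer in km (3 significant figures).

26.8 km

From C = C₀·e^(−kt), t = ln(C₀/C)/k = ln(0.16/0.0546)/0.59 = 1.075/0.59 = 1.822 d.
Distance = v·t = 0.17 m/s × 1.574e+05 s = 2.677e+04 m = 26.77 km.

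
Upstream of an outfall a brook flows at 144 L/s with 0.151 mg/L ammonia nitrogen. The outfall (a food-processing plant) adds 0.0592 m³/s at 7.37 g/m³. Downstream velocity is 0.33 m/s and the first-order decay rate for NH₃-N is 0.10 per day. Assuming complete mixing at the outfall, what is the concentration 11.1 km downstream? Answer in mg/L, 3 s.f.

2.17 mg/L

144 L/s = 0.144 m³/s.
After complete mixing, C₀ = (0.0592·7.37 + 0.144·0.151) / 0.2032 = 2.254 mg/L.
Travel time t = 1.11e+04 m / 0.33 m/s = 3.364e+04 s = 0.3893 d.
C = 2.254·exp(−0.10·0.3893) = 2.254·0.9618 = 2.168 mg/L.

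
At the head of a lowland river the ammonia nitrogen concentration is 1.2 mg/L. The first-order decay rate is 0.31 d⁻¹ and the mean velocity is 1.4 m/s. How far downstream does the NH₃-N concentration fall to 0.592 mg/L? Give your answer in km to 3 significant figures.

From C = C₀·e^(−kt), t = ln(C₀/C)/k = ln(1.2/0.592)/0.31 = 0.7066/0.31 = 2.279 d.
Distance = v·t = 1.4 m/s × 1.969e+05 s = 2.757e+05 m = 275.7 km.

276 km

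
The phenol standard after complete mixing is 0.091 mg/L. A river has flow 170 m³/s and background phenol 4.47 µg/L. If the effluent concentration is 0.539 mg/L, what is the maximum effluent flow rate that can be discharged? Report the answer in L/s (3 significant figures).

32800 L/s

4.47 µg/L = 0.00447 mg/L.
Mass balance at complete mixing: C_std·(Q_w + Q_r) = Q_w·C_e + Q_r·C_b.
Rearranging, Q_w = Q_r·(C_std − C_b)/(C_e − C_std) = 170·(0.091 − 0.00447) / (0.539 − 0.091) = 32.84 m³/s.
= 3.284e+04 L/s.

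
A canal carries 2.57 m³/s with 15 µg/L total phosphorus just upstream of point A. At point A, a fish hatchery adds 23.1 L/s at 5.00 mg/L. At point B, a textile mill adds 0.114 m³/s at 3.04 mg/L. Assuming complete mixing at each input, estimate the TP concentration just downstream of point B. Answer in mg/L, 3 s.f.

15 µg/L = 0.015 mg/L.
23.1 L/s = 0.0231 m³/s.
After input A: C = (2.57·0.015 + 0.0231·5) / 2.593 = 0.05941 mg/L.
After input B: C = (2.593·0.05941 + 0.114·3.04) / 2.707 = 0.1849 mg/L.

0.185 mg/L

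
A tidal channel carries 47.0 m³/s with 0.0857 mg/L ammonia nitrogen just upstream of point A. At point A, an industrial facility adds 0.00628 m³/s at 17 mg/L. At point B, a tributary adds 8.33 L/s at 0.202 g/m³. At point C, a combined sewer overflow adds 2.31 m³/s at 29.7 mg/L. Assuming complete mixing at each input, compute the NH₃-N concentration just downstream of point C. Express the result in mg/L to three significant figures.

After input A: C = (47·0.0857 + 0.00628·17) / 47.01 = 0.08796 mg/L.
8.33 L/s = 0.00833 m³/s.
After input B: C = (47.01·0.08796 + 0.00833·0.202) / 47.01 = 0.08798 mg/L.
After input C: C = (47.01·0.08798 + 2.31·29.7) / 49.32 = 1.475 mg/L.

1.47 mg/L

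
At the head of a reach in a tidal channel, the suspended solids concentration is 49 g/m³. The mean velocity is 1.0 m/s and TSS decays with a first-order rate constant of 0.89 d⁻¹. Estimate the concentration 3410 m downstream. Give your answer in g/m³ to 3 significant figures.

Travel time t = 3410 m / 1.0 m/s = 3410/1.0 = 3410 s = 0.03947 d.
First-order decay: C = 49·exp(−0.89·0.03947) = 49·0.9655 = 47.31 g/m³.

47.3 g/m³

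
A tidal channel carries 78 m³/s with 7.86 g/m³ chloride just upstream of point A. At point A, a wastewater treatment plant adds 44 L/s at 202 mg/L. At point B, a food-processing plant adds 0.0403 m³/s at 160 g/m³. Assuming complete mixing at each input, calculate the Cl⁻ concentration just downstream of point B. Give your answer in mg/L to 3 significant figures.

8.05 mg/L

44 L/s = 0.044 m³/s.
After input A: C = (78·7.86 + 0.044·202) / 78.04 = 7.969 mg/L.
After input B: C = (78.04·7.969 + 0.0403·160) / 78.08 = 8.048 mg/L.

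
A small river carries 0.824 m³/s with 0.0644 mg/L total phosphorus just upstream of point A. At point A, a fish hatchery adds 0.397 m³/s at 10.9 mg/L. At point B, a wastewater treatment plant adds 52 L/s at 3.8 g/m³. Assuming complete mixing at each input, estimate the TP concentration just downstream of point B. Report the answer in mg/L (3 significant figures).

3.60 mg/L

After input A: C = (0.824·0.0644 + 0.397·10.9) / 1.221 = 3.588 mg/L.
52 L/s = 0.052 m³/s.
After input B: C = (1.221·3.588 + 0.052·3.8) / 1.273 = 3.596 mg/L.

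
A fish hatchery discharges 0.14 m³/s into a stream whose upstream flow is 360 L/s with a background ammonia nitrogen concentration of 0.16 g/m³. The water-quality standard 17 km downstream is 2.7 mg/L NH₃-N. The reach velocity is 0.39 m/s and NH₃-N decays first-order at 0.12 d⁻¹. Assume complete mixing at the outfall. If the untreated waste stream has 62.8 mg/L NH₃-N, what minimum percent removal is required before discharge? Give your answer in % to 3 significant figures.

84.3 %

360 L/s = 0.36 m³/s.
Travel time to the compliance point: t = 1.7e+04/0.39 = 4.359e+04 s = 0.5045 d; decay factor exp(−0.12·0.5045) = 0.9413.
So the concentration just after mixing may be at most 2.7/0.9413 = 2.869 mg/L.
Mass balance: 2.869·0.5 = 0.14·Cₑ + 0.36·0.16.
Cₑ = (1.434 − 0.0576) / 0.14 = 9.833 mg/L.
Required removal = 1 − 9.833/62.8 = 84.34 %.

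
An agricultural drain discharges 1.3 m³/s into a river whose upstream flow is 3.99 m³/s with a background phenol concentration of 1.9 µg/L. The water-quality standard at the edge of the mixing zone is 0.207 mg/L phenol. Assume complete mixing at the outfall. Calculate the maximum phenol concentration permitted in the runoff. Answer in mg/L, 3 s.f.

1.9 µg/L = 0.0019 mg/L.
Mass balance: 0.207·5.29 = 1.3·Cₑ + 3.99·0.0019.
Cₑ = (1.095 − 0.007581) / 1.3 = 0.8365 mg/L.

0.836 mg/L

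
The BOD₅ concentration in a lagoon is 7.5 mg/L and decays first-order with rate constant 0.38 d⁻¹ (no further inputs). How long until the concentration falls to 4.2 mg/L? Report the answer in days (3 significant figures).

1.53 d

t = ln(C₀/C)/k = ln(7.5/4.2)/0.38 = 0.5798/0.38 = 1.526 d.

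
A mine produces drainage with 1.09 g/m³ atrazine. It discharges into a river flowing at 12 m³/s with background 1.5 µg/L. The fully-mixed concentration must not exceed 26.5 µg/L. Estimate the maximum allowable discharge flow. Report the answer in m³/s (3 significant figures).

1.5 µg/L = 0.0015 mg/L.
26.5 µg/L = 0.0265 mg/L.
Mass balance at complete mixing: C_std·(Q_w + Q_r) = Q_w·C_e + Q_r·C_b.
Rearranging, Q_w = Q_r·(C_std − C_b)/(C_e − C_std) = 12·(0.0265 − 0.0015) / (1.09 − 0.0265) = 0.2821 m³/s.

0.282 m³/s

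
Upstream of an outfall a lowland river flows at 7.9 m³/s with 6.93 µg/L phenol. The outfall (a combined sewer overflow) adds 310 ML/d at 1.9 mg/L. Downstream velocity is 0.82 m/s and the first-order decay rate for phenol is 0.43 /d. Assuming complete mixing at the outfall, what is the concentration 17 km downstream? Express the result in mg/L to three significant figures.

310 ML/d = 3.588 m³/s.
6.93 µg/L = 0.00693 mg/L.
After complete mixing, C₀ = (3.588·1.9 + 7.9·0.00693) / 11.49 = 0.5982 mg/L.
Travel time t = 1.7e+04 m / 0.82 m/s = 2.073e+04 s = 0.24 d.
C = 0.5982·exp(−0.43·0.24) = 0.5982·0.902 = 0.5395 mg/L.

0.540 mg/L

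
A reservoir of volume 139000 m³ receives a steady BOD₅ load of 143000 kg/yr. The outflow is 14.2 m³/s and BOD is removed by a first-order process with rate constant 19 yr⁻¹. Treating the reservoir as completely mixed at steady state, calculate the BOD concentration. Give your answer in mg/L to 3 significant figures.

Outflow Q = 14.2 m³/s × 3.156e+07 s/yr = 4.481e+08 m³/yr.
Steady-state CSTR mass balance: W = Q·C + k·V·C, so C = W/(Q + kV).
Q + kV = 4.481e+08 + 19·139000 = 4.508e+08 m³/yr.
C = 143000/4.508e+08 = 0.0003172 kg/m³ = 0.3172 mg/L.

0.317 mg/L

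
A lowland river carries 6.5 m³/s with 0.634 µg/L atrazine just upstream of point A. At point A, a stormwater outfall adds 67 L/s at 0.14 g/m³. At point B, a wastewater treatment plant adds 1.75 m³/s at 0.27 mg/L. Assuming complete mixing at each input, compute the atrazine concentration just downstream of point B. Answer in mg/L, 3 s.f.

0.634 µg/L = 0.000634 mg/L.
67 L/s = 0.067 m³/s.
After input A: C = (6.5·0.000634 + 0.067·0.14) / 6.567 = 0.002056 mg/L.
After input B: C = (6.567·0.002056 + 1.75·0.27) / 8.317 = 0.05843 mg/L.

0.0584 mg/L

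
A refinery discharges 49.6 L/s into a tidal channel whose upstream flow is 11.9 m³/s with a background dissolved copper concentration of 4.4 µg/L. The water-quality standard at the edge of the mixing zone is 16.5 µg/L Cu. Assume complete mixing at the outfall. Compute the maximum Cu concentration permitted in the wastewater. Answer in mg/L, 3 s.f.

2.92 mg/L

49.6 L/s = 0.0496 m³/s.
4.4 µg/L = 0.0044 mg/L.
16.5 µg/L = 0.0165 mg/L.
Mass balance: 0.0165·11.95 = 0.0496·Cₑ + 11.9·0.0044.
Cₑ = (0.1972 − 0.05236) / 0.0496 = 2.92 mg/L.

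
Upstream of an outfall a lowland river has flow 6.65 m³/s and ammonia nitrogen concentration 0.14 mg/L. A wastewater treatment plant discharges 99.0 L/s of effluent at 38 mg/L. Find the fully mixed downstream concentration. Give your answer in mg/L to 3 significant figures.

99.0 L/s = 0.099 m³/s.
Flow-weighted mixing gives C = (0.099·38 + 6.65·0.14) / (0.099 + 6.65) = 4.693/6.749 = 0.6954 mg/L.

0.695 mg/L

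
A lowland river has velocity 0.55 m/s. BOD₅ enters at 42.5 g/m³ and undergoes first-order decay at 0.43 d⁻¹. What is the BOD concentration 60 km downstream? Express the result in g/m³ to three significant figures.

Travel time t = 60 km / 0.55 m/s = 6e+04/0.55 = 1.091e+05 s = 1.263 d.
First-order decay: C = 42.5·exp(−0.43·1.263) = 42.5·0.581 = 24.69 g/m³.

24.7 g/m³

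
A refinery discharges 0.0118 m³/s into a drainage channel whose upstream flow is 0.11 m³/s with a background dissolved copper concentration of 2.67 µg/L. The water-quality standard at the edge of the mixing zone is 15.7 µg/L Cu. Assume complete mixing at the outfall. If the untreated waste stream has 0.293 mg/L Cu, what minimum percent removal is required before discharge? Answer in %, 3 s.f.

53.2 %

2.67 µg/L = 0.00267 mg/L.
15.7 µg/L = 0.0157 mg/L.
Mass balance: 0.0157·0.1218 = 0.0118·Cₑ + 0.11·0.00267.
Cₑ = (0.001912 − 0.0002937) / 0.0118 = 0.1372 mg/L.
Required removal = 1 − 0.1372/0.293 = 53.19 %.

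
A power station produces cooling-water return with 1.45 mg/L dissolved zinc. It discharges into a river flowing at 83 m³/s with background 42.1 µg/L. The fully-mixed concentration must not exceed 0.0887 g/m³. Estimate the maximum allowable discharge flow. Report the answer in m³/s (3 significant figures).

42.1 µg/L = 0.0421 mg/L.
Mass balance at complete mixing: C_std·(Q_w + Q_r) = Q_w·C_e + Q_r·C_b.
Rearranging, Q_w = Q_r·(C_std − C_b)/(C_e − C_std) = 83·(0.0887 − 0.0421) / (1.45 − 0.0887) = 2.841 m³/s.

2.84 m³/s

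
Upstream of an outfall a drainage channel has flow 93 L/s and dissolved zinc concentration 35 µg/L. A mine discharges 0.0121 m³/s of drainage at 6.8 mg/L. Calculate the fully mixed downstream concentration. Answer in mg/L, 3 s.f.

0.814 mg/L

93 L/s = 0.093 m³/s.
35 µg/L = 0.035 mg/L.
Flow-weighted mixing gives C = (0.0121·6.8 + 0.093·0.035) / (0.0121 + 0.093) = 0.08553/0.1051 = 0.8138 mg/L.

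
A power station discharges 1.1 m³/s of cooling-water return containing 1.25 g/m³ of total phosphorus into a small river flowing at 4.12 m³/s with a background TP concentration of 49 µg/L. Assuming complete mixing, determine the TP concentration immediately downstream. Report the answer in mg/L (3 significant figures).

49 µg/L = 0.049 mg/L.
By mass balance at complete mixing, C = (1.1·1.25 + 4.12·0.049) / (1.1 + 4.12) = 1.577/5.22 = 0.3021 mg/L.

0.302 mg/L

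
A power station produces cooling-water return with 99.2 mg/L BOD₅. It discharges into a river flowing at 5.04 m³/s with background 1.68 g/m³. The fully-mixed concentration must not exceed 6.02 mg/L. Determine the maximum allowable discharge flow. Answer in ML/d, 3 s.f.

20.3 ML/d

Mass balance at complete mixing: C_std·(Q_w + Q_r) = Q_w·C_e + Q_r·C_b.
Rearranging, Q_w = Q_r·(C_std − C_b)/(C_e − C_std) = 5.04·(6.02 − 1.68) / (99.2 − 6.02) = 0.2347 m³/s.
= 20.28 ML/d.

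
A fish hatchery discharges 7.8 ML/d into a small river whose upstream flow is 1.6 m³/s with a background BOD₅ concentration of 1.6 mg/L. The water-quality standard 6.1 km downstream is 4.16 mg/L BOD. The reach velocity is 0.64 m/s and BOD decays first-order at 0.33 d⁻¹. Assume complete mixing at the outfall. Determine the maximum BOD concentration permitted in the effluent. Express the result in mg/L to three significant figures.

52.4 mg/L

7.8 ML/d = 0.09028 m³/s.
Travel time to the compliance point: t = 6100/0.64 = 9531 s = 0.1103 d; decay factor exp(−0.33·0.1103) = 0.9643.
So the concentration just after mixing may be at most 4.16/0.9643 = 4.314 mg/L.
Mass balance: 4.314·1.69 = 0.09028·Cₑ + 1.6·1.6.
Cₑ = (7.292 − 2.56) / 0.09028 = 52.42 mg/L.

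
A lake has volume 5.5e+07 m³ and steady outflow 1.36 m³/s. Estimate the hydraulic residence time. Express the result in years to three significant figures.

Q = 1.36 m³/s × 3.156e+07 s/yr = 4.292e+07 m³/yr.
Hydraulic residence time τ = V/Q = 5.5e+07/4.292e+07 = 1.282 yr.

1.28 yr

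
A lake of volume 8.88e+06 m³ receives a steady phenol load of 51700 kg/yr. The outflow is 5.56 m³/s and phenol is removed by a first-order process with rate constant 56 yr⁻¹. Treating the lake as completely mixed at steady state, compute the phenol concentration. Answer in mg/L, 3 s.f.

Outflow Q = 5.56 m³/s × 3.156e+07 s/yr = 1.755e+08 m³/yr.
Steady-state CSTR mass balance: W = Q·C + k·V·C, so C = W/(Q + kV).
Q + kV = 1.755e+08 + 56·8.88e+06 = 6.727e+08 m³/yr.
C = 51700/6.727e+08 = 7.685e-05 kg/m³ = 0.07685 mg/L.

0.0768 mg/L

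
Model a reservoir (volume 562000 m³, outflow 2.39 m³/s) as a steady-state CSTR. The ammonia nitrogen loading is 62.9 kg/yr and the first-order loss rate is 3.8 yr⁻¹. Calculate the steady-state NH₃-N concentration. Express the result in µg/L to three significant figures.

0.811 µg/L

Outflow Q = 2.39 m³/s × 3.156e+07 s/yr = 7.542e+07 m³/yr.
Steady-state CSTR mass balance: W = Q·C + k·V·C, so C = W/(Q + kV).
Q + kV = 7.542e+07 + 3.8·562000 = 7.756e+07 m³/yr.
C = 62.9/7.756e+07 = 8.11e-07 kg/m³ = 0.000811 mg/L = 0.811 µg/L.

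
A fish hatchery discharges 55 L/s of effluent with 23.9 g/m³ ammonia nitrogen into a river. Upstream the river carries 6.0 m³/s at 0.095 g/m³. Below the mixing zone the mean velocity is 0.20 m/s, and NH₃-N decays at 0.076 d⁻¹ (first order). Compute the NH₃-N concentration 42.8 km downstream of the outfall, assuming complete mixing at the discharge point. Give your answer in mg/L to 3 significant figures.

0.258 mg/L

55 L/s = 0.055 m³/s.
After complete mixing, C₀ = (0.055·23.9 + 6·0.095) / 6.055 = 0.3112 mg/L.
Travel time t = 4.28e+04 m / 0.20 m/s = 2.14e+05 s = 2.477 d.
C = 0.3112·exp(−0.076·2.477) = 0.3112·0.8284 = 0.2578 mg/L.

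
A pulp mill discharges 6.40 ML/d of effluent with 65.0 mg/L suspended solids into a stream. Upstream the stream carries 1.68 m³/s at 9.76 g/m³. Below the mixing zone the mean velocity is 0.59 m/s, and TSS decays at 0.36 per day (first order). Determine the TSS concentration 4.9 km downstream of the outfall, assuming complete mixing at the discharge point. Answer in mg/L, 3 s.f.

6.40 ML/d = 0.07407 m³/s.
After complete mixing, C₀ = (0.07407·65 + 1.68·9.76) / 1.754 = 12.09 mg/L.
Travel time t = 4900 m / 0.59 m/s = 8305 s = 0.09612 d.
C = 12.09·exp(−0.36·0.09612) = 12.09·0.966 = 11.68 mg/L.

11.7 mg/L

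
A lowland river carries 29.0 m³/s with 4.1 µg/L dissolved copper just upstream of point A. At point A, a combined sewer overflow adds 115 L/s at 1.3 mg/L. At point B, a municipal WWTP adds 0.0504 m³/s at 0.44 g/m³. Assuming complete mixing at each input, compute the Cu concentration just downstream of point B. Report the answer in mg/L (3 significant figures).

0.00996 mg/L

4.1 µg/L = 0.0041 mg/L.
115 L/s = 0.115 m³/s.
After input A: C = (29·0.0041 + 0.115·1.3) / 29.11 = 0.009219 mg/L.
After input B: C = (29.11·0.009219 + 0.0504·0.44) / 29.17 = 0.009963 mg/L.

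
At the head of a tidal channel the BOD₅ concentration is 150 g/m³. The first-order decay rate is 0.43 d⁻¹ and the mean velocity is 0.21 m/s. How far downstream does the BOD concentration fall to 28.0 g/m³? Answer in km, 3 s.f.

70.8 km

From C = C₀·e^(−kt), t = ln(C₀/C)/k = ln(150/28.0)/0.43 = 1.678/0.43 = 3.903 d.
Distance = v·t = 0.21 m/s × 3.372e+05 s = 7.082e+04 m = 70.82 km.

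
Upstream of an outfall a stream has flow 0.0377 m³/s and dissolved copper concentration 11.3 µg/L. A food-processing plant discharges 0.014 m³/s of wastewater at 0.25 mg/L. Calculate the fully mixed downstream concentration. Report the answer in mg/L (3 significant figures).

11.3 µg/L = 0.0113 mg/L.
Conservation of mass across the mixing zone: C = (0.014·0.25 + 0.0377·0.0113) / (0.014 + 0.0377) = 0.003926/0.0517 = 0.07594 mg/L.

0.0759 mg/L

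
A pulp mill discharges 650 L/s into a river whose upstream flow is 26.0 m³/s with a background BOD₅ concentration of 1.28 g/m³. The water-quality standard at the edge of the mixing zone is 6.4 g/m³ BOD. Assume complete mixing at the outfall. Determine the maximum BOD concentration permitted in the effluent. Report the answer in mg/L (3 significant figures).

650 L/s = 0.65 m³/s.
Mass balance: 6.4·26.65 = 0.65·Cₑ + 26·1.28.
Cₑ = (170.6 − 33.28) / 0.65 = 211.2 mg/L.

211 mg/L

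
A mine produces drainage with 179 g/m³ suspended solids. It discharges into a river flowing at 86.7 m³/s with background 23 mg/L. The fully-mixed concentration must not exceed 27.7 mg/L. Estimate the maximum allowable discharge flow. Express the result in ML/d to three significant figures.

Mass balance at complete mixing: C_std·(Q_w + Q_r) = Q_w·C_e + Q_r·C_b.
Rearranging, Q_w = Q_r·(C_std − C_b)/(C_e − C_std) = 86.7·(27.7 − 23) / (179 − 27.7) = 2.693 m³/s.
= 232.7 ML/d.

233 ML/d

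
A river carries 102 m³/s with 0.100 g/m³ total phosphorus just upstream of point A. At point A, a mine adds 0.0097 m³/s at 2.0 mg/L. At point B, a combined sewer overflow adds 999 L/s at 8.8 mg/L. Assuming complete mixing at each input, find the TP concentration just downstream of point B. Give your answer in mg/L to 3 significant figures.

0.185 mg/L

After input A: C = (102·0.1 + 0.0097·2) / 102 = 0.1002 mg/L.
999 L/s = 0.999 m³/s.
After input B: C = (102·0.1002 + 0.999·8.8) / 103 = 0.1846 mg/L.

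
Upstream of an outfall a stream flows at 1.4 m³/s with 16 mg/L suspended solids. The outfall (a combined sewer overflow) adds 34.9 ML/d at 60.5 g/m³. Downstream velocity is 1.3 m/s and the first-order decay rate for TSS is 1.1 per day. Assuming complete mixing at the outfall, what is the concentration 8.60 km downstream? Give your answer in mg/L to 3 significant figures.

34.9 ML/d = 0.4039 m³/s.
After complete mixing, C₀ = (0.4039·60.5 + 1.4·16) / 1.804 = 25.96 mg/L.
Travel time t = 8600 m / 1.3 m/s = 6615 s = 0.07657 d.
C = 25.96·exp(−1.1·0.07657) = 25.96·0.9192 = 23.87 mg/L.

23.9 mg/L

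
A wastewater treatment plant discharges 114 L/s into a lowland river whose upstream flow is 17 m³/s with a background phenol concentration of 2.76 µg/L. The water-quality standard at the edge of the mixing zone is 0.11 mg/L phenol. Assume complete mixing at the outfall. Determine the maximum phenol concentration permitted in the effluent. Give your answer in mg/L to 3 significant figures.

16.1 mg/L

114 L/s = 0.114 m³/s.
2.76 µg/L = 0.00276 mg/L.
Mass balance: 0.11·17.11 = 0.114·Cₑ + 17·0.00276.
Cₑ = (1.883 − 0.04692) / 0.114 = 16.1 mg/L.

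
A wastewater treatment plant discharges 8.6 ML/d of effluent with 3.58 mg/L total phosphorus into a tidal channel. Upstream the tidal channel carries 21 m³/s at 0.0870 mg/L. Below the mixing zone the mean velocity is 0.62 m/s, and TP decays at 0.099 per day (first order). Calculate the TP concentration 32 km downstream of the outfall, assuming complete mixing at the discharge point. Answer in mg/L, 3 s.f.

8.6 ML/d = 0.09954 m³/s.
After complete mixing, C₀ = (0.09954·3.58 + 21·0.087) / 21.1 = 0.1035 mg/L.
Travel time t = 3.2e+04 m / 0.62 m/s = 5.161e+04 s = 0.5974 d.
C = 0.1035·exp(−0.099·0.5974) = 0.1035·0.9426 = 0.09754 mg/L.

0.0975 mg/L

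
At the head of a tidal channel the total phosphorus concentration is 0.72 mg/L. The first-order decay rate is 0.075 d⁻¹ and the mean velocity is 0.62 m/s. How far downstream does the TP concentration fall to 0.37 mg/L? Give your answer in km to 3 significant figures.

From C = C₀·e^(−kt), t = ln(C₀/C)/k = ln(0.72/0.37)/0.075 = 0.6657/0.075 = 8.877 d.
Distance = v·t = 0.62 m/s × 7.669e+05 s = 4.755e+05 m = 475.5 km.

476 km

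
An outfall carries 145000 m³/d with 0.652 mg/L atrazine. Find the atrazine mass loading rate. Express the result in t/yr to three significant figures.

34.5 t/yr

145000 m³/d = 1.678 m³/s.
Mass flux = Q·C = 1.678 m³/s × 0.652 g/m³ = 1.094 g/s.
= 1.094 g/s × 31.56 = 34.53 t/yr.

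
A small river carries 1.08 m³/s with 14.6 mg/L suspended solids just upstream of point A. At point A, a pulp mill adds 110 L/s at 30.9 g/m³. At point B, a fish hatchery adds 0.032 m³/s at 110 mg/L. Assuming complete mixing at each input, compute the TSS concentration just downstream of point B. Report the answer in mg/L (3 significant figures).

18.6 mg/L

110 L/s = 0.11 m³/s.
After input A: C = (1.08·14.6 + 0.11·30.9) / 1.19 = 16.11 mg/L.
After input B: C = (1.19·16.11 + 0.032·110) / 1.222 = 18.57 mg/L.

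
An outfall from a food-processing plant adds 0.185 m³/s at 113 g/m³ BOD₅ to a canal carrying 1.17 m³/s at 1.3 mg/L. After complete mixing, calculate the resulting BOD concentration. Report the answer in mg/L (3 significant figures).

16.6 mg/L

Conservation of mass across the mixing zone: C = (0.185·113 + 1.17·1.3) / (0.185 + 1.17) = 22.43/1.355 = 16.55 mg/L.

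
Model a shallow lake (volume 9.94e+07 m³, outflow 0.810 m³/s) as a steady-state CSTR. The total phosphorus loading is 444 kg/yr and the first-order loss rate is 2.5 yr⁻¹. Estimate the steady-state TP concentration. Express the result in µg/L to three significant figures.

Outflow Q = 0.810 m³/s × 3.156e+07 s/yr = 2.556e+07 m³/yr.
Steady-state CSTR mass balance: W = Q·C + k·V·C, so C = W/(Q + kV).
Q + kV = 2.556e+07 + 2.5·9.94e+07 = 2.741e+08 m³/yr.
C = 444/2.741e+08 = 1.62e-06 kg/m³ = 0.00162 mg/L = 1.62 µg/L.

1.62 µg/L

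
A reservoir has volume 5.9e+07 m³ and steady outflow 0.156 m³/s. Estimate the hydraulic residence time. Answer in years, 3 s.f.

12.0 yr

Q = 0.156 m³/s × 3.156e+07 s/yr = 4.923e+06 m³/yr.
Hydraulic residence time τ = V/Q = 5.9e+07/4.923e+06 = 11.98 yr.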